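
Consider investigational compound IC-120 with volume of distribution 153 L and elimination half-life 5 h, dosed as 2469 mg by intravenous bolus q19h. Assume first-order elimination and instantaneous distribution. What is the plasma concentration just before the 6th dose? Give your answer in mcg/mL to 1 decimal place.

f = (1/2)^(τ/t½) = (1/2)^(19/5) ≈ 0.0718.
C₀ = D/Vd = 2469/153 ≈ 16.137 mcg/mL.
Before the 6th dose, 5 doses have been given. Superposition: Cmin = C₀·(f + f² + … + f^5).
≈ 16.137 × (0.0718 + 0.0052 + 0.0004 + 0.0000 + 0.0000) ≈ 16.137 × 0.0774 ≈ 1.249 mcg/mL.

1.2 mcg/mL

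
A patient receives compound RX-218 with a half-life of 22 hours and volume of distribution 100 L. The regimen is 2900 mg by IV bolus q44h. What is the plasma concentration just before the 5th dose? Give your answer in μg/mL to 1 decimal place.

9.6 μg/mL

f = (1/2)^(τ/t½) = (1/2)^(44/22) ≈ 0.2500.
C₀ = D/Vd = 2900/100 ≈ 29.000 μg/mL.
Before the 5th dose, 4 doses have been given. Superposition: Cmin = C₀·(f + f² + … + f^4).
≈ 29.000 × (0.2500 + 0.0625 + 0.0156 + 0.0039) ≈ 29.000 × 0.3320 ≈ 9.628 μg/mL.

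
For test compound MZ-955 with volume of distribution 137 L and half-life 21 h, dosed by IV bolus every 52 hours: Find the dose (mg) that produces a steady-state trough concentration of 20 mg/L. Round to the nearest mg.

12506 mg

τ/t½ = 52/21 ≈ 2.4762, so f = (1/2)^(52/21) ≈ 0.179718.
Cmin,ss = (D/Vd)·f/(1−f), so D = Cmin,ss·Vd·(1−f)/f.
D = 20 × 137 × (1−f)/f ≈ 20 × 137 × 4.56427 ≈ 12506.10 mg.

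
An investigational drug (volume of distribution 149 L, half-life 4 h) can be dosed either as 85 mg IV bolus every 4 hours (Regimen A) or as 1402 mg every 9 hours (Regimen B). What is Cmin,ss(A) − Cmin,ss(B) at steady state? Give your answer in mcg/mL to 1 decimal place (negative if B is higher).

-1.9 mcg/mL

Regimen A: f = (1/2)^(4/4) ≈ 0.5000; Cmin,ss = (85/149)·f/(1−f) ≈ 0.570 mcg/mL.
Regimen B: f = (1/2)^(9/4) ≈ 0.2102; Cmin,ss = (1402/149)·f/(1−f) ≈ 2.504 mcg/mL.
Difference ≈ 0.570 − 2.504 ≈ -1.934 mcg/mL.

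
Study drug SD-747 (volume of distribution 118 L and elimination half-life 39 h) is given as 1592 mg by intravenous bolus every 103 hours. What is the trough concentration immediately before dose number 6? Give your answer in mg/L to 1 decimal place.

f = (1/2)^(τ/t½) = (1/2)^(103/39) ≈ 0.1603.
C₀ = D/Vd = 1592/118 ≈ 13.492 mg/L.
Before the 6th dose, 5 doses have been given. Superposition: Cmin = C₀·(f + f² + … + f^5).
≈ 13.492 × (0.1603 + 0.0257 + 0.0041 + 0.0007 + 0.0001) ≈ 13.492 × 0.1909 ≈ 2.576 mg/L.

2.6 mg/L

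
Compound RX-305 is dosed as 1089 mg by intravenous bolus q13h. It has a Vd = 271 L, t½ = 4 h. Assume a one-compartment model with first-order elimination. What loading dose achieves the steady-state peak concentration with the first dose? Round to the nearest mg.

f = (1/2)^(13/4) ≈ 0.105112; accumulation ratio R = 1/(1−f) ≈ 1.11746.
Loading dose to hit Cmax,ss on first dose: D_load = D_maint·R ≈ 1089 × 1.11746 ≈ 1216.91 mg.

1217 mg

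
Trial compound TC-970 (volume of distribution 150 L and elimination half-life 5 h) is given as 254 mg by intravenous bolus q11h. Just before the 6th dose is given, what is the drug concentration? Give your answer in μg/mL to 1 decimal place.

f = (1/2)^(τ/t½) = (1/2)^(11/5) ≈ 0.2176.
C₀ = D/Vd = 254/150 ≈ 1.693 μg/mL.
Before the 6th dose, 5 doses have been given. Superposition: Cmin = C₀·(f + f² + … + f^5).
≈ 1.693 × (0.2176 + 0.0473 + 0.0103 + 0.0022 + 0.0005) ≈ 1.693 × 0.2779 ≈ 0.470 μg/mL.

0.5 μg/mL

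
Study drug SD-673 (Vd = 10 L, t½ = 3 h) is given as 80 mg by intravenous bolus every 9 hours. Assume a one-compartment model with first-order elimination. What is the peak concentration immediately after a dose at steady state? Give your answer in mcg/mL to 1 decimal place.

9.1 mcg/mL

The dosing interval is 3 half-lives, so f = 2^(−3) = 0.125.
At steady state, R = 1/(1 − 0.125) = 8/7.
Single-dose peak C₀ = D/Vd = 80/10 = 8 mcg/mL.
Steady-state peak Cmax,ss = C₀·R = 8 × 8/7 ≈ 9.143 mcg/mL.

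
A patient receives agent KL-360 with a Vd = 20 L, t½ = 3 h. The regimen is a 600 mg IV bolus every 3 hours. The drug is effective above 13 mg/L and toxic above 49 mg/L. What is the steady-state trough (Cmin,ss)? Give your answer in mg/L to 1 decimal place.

30.0 mg/L

τ = 3 h = 1 half-life, so f = (1/2)^1 = 0.5.
At steady state, R = 1/(1 − 0.5) = 2/1.
Single-dose peak C₀ = D/Vd = 600/20 = 30 mg/L.
Steady-state peak Cmax,ss = C₀·R = 30 × 2/1 ≈ 60.000 mg/L.
Steady-state trough Cmin,ss = Cmax,ss·f ≈ 60.000 × 0.5 ≈ 30.000 mg/L.
Trough 30.0 mg/L vs MEC 13 mg/L: adequate.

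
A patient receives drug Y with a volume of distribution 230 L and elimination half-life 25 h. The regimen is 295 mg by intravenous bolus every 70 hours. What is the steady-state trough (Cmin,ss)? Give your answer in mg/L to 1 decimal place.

τ/t½ = 70/25 ≈ 2.8, so fraction remaining f = (1/2)^(70/25) ≈ 0.1436.
Accumulation ratio R = 1/(1 − f) ≈ 1/0.8564 ≈ 1.1677.
Single-dose peak C₀ = D/Vd = 295/230 ≈ 1.283 mg/L.
Cmax,ss = C₀/(1 − f) ≈ 1.283/0.8564 ≈ 1.498 mg/L.
Steady-state trough Cmin,ss = Cmax,ss·f ≈ 1.498 × 0.1436 ≈ 0.215 mg/L.

0.2 mg/L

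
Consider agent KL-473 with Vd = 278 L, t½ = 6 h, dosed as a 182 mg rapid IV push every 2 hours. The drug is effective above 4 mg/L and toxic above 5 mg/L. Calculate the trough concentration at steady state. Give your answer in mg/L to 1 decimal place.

2.5 mg/L

k = ln2/t½ = ln2/6 ≈ 0.115525 h⁻¹; fraction remaining f = e^(−kτ) = e^(−0.115525×2) ≈ 0.7937.
Each bolus raises the concentration by D/Vd = 182/278 ≈ 0.655 mg/L.
Steady-state trough Cmin,ss = C₀·f/(1−f) ≈ 0.655 × 0.7937/0.2063 ≈ 2.520 mg/L.
Trough 2.5 mg/L vs MEC 4 mg/L: subtherapeutic.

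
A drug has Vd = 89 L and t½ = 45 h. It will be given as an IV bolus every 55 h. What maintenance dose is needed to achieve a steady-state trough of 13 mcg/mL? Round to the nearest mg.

1542 mg

τ/t½ = 55/45 ≈ 1.2222, so f = (1/2)^(55/45) ≈ 0.428622.
Cmin,ss = (D/Vd)·f/(1−f), so D = Cmin,ss·Vd·(1−f)/f.
D = 13 × 89 × (1−f)/f ≈ 13 × 89 × 1.33306 ≈ 1542.35 mg.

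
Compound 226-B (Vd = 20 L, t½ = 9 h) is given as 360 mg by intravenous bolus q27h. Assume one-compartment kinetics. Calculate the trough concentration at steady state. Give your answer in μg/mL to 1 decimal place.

τ = 27 h = 3 half-lives, so f = (1/2)^3 = 0.125.
At steady state, R = 1/(1 − 0.125) = 8/7.
Single-dose peak C₀ = D/Vd = 360/20 = 18 μg/mL.
Steady-state peak Cmax,ss = C₀·R = 18 × 8/7 ≈ 20.571 μg/mL.
Steady-state trough Cmin,ss = Cmax,ss·f ≈ 20.571 × 0.125 ≈ 2.571 μg/mL.

2.6 μg/mL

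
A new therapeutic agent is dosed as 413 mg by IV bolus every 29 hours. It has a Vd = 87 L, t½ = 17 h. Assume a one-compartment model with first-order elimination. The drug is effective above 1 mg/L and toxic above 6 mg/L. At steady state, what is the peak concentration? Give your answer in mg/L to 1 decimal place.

6.8 mg/L

τ/t½ = 29/17 ≈ 1.7059, so fraction remaining f = (1/2)^(29/17) ≈ 0.3065.
Accumulation ratio R = 1/(1 − f) ≈ 1/0.6935 ≈ 1.4420.
Each bolus raises the concentration by D/Vd = 413/87 ≈ 4.747 mg/L.
Steady-state peak Cmax,ss = C₀·R ≈ 4.747 × 1.4420 ≈ 6.845 mg/L.
Peak 6.8 mg/L vs MTC 6 mg/L: exceeds toxic threshold.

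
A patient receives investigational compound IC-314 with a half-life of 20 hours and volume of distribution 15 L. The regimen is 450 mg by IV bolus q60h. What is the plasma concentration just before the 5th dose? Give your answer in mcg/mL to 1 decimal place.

f = (1/2)^(τ/t½) = (1/2)^(60/20) ≈ 0.1250.
C₀ = D/Vd = 450/15 ≈ 30.000 mcg/mL.
Before the 5th dose, 4 doses have been given. Superposition: Cmin = C₀·(f + f² + … + f^4).
≈ 30.000 × (0.1250 + 0.0156 + 0.0020 + 0.0002) ≈ 30.000 × 0.1428 ≈ 4.284 mcg/mL.

4.3 mcg/mL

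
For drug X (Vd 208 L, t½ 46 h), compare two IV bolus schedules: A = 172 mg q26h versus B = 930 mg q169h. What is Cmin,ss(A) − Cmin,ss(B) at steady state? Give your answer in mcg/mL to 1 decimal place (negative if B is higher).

Regimen A: f = (1/2)^(26/46) ≈ 0.6759; Cmin,ss = (172/208)·f/(1−f) ≈ 1.725 mcg/mL.
Regimen B: f = (1/2)^(169/46) ≈ 0.0784; Cmin,ss = (930/208)·f/(1−f) ≈ 0.380 mcg/mL.
Difference ≈ 1.725 − 0.380 ≈ 1.345 mcg/mL.

1.3 mcg/mL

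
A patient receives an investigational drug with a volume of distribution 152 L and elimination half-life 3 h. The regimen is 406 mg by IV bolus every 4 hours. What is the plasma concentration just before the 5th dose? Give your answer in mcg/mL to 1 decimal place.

1.7 mcg/mL

f = (1/2)^(τ/t½) = (1/2)^(4/3) ≈ 0.3969.
C₀ = D/Vd = 406/152 ≈ 2.671 mcg/mL.
Before the 5th dose, 4 doses have been given. Superposition: Cmin = C₀·(f + f² + … + f^4).
≈ 2.671 × (0.3969 + 0.1575 + 0.0625 + 0.0248) ≈ 2.671 × 0.6417 ≈ 1.714 mcg/mL.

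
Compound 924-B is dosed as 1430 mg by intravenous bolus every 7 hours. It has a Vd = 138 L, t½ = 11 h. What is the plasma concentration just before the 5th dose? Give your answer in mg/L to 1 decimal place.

f = (1/2)^(τ/t½) = (1/2)^(7/11) ≈ 0.6433.
C₀ = D/Vd = 1430/138 ≈ 10.362 mg/L.
Before the 5th dose, 4 doses have been given. Superposition: Cmin = C₀·(f + f² + … + f^4).
≈ 10.362 × (0.6433 + 0.4138 + 0.2662 + 0.1713) ≈ 10.362 × 1.4946 ≈ 15.487 mg/L.

15.5 mg/L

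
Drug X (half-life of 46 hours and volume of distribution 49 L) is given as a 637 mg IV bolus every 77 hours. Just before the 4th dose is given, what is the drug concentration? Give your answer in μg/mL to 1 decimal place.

5.8 μg/mL

f = (1/2)^(τ/t½) = (1/2)^(77/46) ≈ 0.3134.
C₀ = D/Vd = 637/49 ≈ 13.000 μg/mL.
Before the 4th dose, 3 doses have been given. Superposition: Cmin = C₀·(f + f² + … + f^3).
≈ 13.000 × (0.3134 + 0.0982 + 0.0308) ≈ 13.000 × 0.4424 ≈ 5.751 μg/mL.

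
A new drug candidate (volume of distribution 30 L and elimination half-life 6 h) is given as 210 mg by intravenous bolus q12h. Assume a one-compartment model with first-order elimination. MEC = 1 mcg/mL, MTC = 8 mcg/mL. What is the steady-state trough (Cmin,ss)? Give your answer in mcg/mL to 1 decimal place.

τ = 12 h = 2 half-lives, so f = (1/2)^2 = 0.25.
Accumulation ratio R = 1/(1 − f) = 1/0.75 = 4/3.
Single-dose peak C₀ = D/Vd = 210/30 = 7 mcg/mL.
Steady-state peak Cmax,ss = C₀·R = 7 × 4/3 ≈ 9.333 mcg/mL.
Steady-state trough Cmin,ss = Cmax,ss·f ≈ 9.333 × 0.25 ≈ 2.333 mcg/mL.
Trough 2.3 mcg/mL vs MEC 1 mcg/mL: adequate.

2.3 mcg/mL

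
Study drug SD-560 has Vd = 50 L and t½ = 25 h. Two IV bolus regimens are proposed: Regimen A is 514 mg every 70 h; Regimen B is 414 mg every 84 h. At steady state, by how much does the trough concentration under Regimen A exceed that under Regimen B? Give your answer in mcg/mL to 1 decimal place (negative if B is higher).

0.8 mcg/mL

Regimen A: f = (1/2)^(70/25) ≈ 0.1436; Cmin,ss = (514/50)·f/(1−f) ≈ 1.724 mcg/mL.
Regimen B: f = (1/2)^(84/25) ≈ 0.0974; Cmin,ss = (414/50)·f/(1−f) ≈ 0.893 mcg/mL.
Difference ≈ 1.724 − 0.893 ≈ 0.831 mcg/mL.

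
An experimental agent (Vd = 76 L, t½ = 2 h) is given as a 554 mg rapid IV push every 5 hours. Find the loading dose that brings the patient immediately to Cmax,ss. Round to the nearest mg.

673 mg

f = (1/2)^(5/2) ≈ 0.176777; accumulation ratio R = 1/(1−f) ≈ 1.21474.
Loading dose to hit Cmax,ss on first dose: D_load = D_maint·R ≈ 554 × 1.21474 ≈ 672.97 mg.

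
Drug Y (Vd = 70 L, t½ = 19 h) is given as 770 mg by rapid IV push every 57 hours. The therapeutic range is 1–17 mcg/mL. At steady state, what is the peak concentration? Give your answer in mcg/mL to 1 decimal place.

12.6 mcg/mL

τ = 57 h = 3 half-lives, so f = (1/2)^3 = 0.125.
Accumulation ratio R = 1/(1 − f) = 1/0.875 = 8/7.
Single-dose peak C₀ = D/Vd = 770/70 = 11 mcg/mL.
Steady-state peak Cmax,ss = C₀·R = 11 × 8/7 ≈ 12.571 mcg/mL.
Peak 12.6 mcg/mL vs MTC 17 mcg/mL: below toxic threshold.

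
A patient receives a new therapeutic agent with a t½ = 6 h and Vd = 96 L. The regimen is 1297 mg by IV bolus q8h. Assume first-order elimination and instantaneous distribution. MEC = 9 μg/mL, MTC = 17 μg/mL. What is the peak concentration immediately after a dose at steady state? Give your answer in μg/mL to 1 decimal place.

Over one 8-h interval, 8/6 ≈ 1.3333 half-lives elapse, leaving f ≈ 0.3969 of each dose.
At steady state, accumulation factor R = 1/(1 − e^(−kτ)) ≈ 1.6581.
Single-dose peak C₀ = D/Vd = 1297/96 ≈ 13.510 μg/mL.
Steady-state peak Cmax,ss = C₀·R ≈ 13.510 × 1.6581 ≈ 22.401 μg/mL.
Peak 22.4 μg/mL vs MTC 17 μg/mL: exceeds toxic threshold.

22.4 μg/mL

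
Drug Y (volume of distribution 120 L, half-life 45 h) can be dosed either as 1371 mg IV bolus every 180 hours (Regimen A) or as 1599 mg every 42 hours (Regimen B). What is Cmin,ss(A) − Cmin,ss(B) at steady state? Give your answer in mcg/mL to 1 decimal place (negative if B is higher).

-13.9 mcg/mL

Regimen A: f = (1/2)^(180/45) ≈ 0.0625; Cmin,ss = (1371/120)·f/(1−f) ≈ 0.762 mcg/mL.
Regimen B: f = (1/2)^(42/45) ≈ 0.5236; Cmin,ss = (1599/120)·f/(1−f) ≈ 14.645 mcg/mL.
Difference ≈ 0.762 − 14.645 ≈ -13.883 mcg/mL.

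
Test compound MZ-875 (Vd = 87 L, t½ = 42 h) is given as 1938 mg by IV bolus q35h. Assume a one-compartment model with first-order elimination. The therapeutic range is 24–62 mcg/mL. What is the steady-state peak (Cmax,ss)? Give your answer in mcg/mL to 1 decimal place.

Over one 35-h interval, 35/42 ≈ 0.83333 half-lives elapse, leaving f ≈ 0.5612 of each dose.
Accumulation ratio R = 1/(1 − f) ≈ 1/0.4388 ≈ 2.2789.
Single-dose peak C₀ = D/Vd = 1938/87 ≈ 22.276 mcg/mL.
Cmax,ss = C₀/(1 − f) ≈ 22.276/0.4388 ≈ 50.766 mcg/mL.
Peak 50.8 mcg/mL vs MTC 62 mcg/mL: below toxic threshold.

50.8 mcg/mL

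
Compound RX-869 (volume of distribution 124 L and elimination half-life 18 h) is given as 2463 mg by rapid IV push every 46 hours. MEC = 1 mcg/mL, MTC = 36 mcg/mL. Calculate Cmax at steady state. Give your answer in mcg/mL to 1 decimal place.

23.9 mcg/mL

τ/t½ = 46/18 ≈ 2.5556, so fraction remaining f = (1/2)^(46/18) ≈ 0.1701.
Accumulation ratio R = 1/(1 − f) ≈ 1/0.8299 ≈ 1.2050.
Single-dose peak C₀ = D/Vd = 2463/124 ≈ 19.863 mcg/mL.
Cmax,ss = C₀/(1 − f) ≈ 19.863/0.8299 ≈ 23.934 mcg/mL.
Peak 23.9 mcg/mL vs MTC 36 mcg/mL: below toxic threshold.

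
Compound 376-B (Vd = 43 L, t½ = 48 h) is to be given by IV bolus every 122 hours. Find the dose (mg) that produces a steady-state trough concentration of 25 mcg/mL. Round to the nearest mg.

5184 mg

τ/t½ = 122/48 ≈ 2.5417, so f = (1/2)^(122/48) ≈ 0.171744.
Cmin,ss = (D/Vd)·f/(1−f), so D = Cmin,ss·Vd·(1−f)/f.
D = 25 × 43 × (1−f)/f ≈ 25 × 43 × 4.82262 ≈ 5184.32 mg.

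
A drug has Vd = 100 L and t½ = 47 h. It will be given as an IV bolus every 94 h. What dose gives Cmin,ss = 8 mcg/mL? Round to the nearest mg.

τ/t½ = 94/47 ≈ 2, so f = (1/2)^(94/47) ≈ 0.250000.
Cmin,ss = (D/Vd)·f/(1−f), so D = Cmin,ss·Vd·(1−f)/f.
D = 8 × 100 × (1−f)/f ≈ 8 × 100 × 3.00000 ≈ 2400.00 mg.

2400 mg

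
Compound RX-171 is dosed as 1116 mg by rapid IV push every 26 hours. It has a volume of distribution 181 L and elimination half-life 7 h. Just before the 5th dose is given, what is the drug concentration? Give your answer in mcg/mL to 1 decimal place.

0.5 mcg/mL

f = (1/2)^(τ/t½) = (1/2)^(26/7) ≈ 0.0762.
C₀ = D/Vd = 1116/181 ≈ 6.166 mcg/mL.
Before the 5th dose, 4 doses have been given. Superposition: Cmin = C₀·(f + f² + … + f^4).
≈ 6.166 × (0.0762 + 0.0058 + 0.0004 + 0.0000) ≈ 6.166 × 0.0824 ≈ 0.508 mcg/mL.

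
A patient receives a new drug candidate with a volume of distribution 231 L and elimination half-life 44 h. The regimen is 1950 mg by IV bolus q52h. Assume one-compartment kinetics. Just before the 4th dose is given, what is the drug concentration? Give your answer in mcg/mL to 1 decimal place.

6.1 mcg/mL

f = (1/2)^(τ/t½) = (1/2)^(52/44) ≈ 0.4408.
C₀ = D/Vd = 1950/231 ≈ 8.442 mcg/mL.
Before the 4th dose, 3 doses have been given. Superposition: Cmin = C₀·(f + f² + … + f^3).
≈ 8.442 × (0.4408 + 0.1943 + 0.0856) ≈ 8.442 × 0.7207 ≈ 6.084 mcg/mL.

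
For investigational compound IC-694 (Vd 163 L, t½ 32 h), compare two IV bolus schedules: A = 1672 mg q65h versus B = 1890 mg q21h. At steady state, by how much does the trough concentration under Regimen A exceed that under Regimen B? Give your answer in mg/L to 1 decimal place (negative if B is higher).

Regimen A: f = (1/2)^(65/32) ≈ 0.2446; Cmin,ss = (1672/163)·f/(1−f) ≈ 3.321 mg/L.
Regimen B: f = (1/2)^(21/32) ≈ 0.6345; Cmin,ss = (1890/163)·f/(1−f) ≈ 20.129 mg/L.
Difference ≈ 3.321 − 20.129 ≈ -16.808 mg/L.

-16.8 mg/L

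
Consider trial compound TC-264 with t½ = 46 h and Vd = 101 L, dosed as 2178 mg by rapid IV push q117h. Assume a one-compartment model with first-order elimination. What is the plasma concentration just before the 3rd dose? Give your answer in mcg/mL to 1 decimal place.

4.3 mcg/mL

f = (1/2)^(τ/t½) = (1/2)^(117/46) ≈ 0.1715.
C₀ = D/Vd = 2178/101 ≈ 21.564 mcg/mL.
Before the 3rd dose, 2 doses have been given. Superposition: Cmin = C₀·(f + f²).
≈ 21.564 × (0.1715 + 0.0294) ≈ 21.564 × 0.2009 ≈ 4.332 mcg/mL.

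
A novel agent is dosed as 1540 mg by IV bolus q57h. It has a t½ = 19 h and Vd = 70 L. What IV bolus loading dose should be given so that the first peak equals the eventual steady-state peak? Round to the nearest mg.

f = (1/2)^(57/19) ≈ 0.125000; accumulation ratio R = 1/(1−f) ≈ 1.14286.
Loading dose to hit Cmax,ss on first dose: D_load = D_maint·R ≈ 1540 × 1.14286 ≈ 1760.00 mg.

1760 mg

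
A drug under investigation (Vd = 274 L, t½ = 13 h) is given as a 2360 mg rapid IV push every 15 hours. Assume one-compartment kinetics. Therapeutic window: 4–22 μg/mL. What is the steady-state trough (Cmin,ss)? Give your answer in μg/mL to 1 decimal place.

7.0 μg/mL

k = ln2/t½ = ln2/13 ≈ 0.053319 h⁻¹; fraction remaining f = e^(−kτ) = e^(−0.053319×15) ≈ 0.4494.
Each bolus raises the concentration by D/Vd = 2360/274 ≈ 8.613 μg/mL.
Steady-state trough Cmin,ss = C₀·f/(1−f) ≈ 8.613 × 0.4494/0.5506 ≈ 7.030 μg/mL.
Trough 7.0 μg/mL vs MEC 4 μg/mL: adequate.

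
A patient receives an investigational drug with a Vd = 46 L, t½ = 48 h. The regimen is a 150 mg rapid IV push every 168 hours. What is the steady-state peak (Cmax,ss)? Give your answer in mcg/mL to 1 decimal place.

τ/t½ = 168/48 ≈ 3.5, so fraction remaining f = (1/2)^(168/48) ≈ 0.0884.
Accumulation ratio R = 1/(1 − f) ≈ 1/0.9116 ≈ 1.0970.
Each bolus raises the concentration by D/Vd = 150/46 ≈ 3.261 mcg/mL.
Steady-state peak Cmax,ss = C₀·R ≈ 3.261 × 1.0970 ≈ 3.577 mcg/mL.

3.6 mcg/mL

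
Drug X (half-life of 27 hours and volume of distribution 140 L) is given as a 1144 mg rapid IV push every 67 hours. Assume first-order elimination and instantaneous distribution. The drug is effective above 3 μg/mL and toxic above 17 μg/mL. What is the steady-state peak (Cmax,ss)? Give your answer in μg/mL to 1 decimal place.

τ/t½ = 67/27 ≈ 2.4815, so fraction remaining f = (1/2)^(67/27) ≈ 0.1791.
Accumulation ratio R = 1/(1 − f) ≈ 1/0.8209 ≈ 1.2182.
Single-dose peak C₀ = D/Vd = 1144/140 ≈ 8.171 μg/mL.
Cmax,ss = C₀/(1 − f) ≈ 8.171/0.8209 ≈ 9.954 μg/mL.
Peak 10.0 μg/mL vs MTC 17 μg/mL: below toxic threshold.

10.0 μg/mL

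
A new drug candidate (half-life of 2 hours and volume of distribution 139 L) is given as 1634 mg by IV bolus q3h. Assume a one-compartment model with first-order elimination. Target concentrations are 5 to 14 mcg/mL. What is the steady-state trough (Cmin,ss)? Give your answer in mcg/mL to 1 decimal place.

Over one 3-h interval, 3/2 ≈ 1.5 half-lives elapse, leaving f ≈ 0.3536 of each dose.
At steady state, accumulation factor R = 1/(1 − e^(−kτ)) ≈ 1.5470.
Each bolus raises the concentration by D/Vd = 1634/139 ≈ 11.755 mcg/mL.
Steady-state peak Cmax,ss = C₀·R ≈ 11.755 × 1.5470 ≈ 18.185 mcg/mL.
Steady-state trough Cmin,ss = Cmax,ss·f ≈ 18.185 × 0.3536 ≈ 6.430 mcg/mL.
Trough 6.4 mcg/mL vs MEC 5 mcg/mL: adequate.

6.4 mcg/mL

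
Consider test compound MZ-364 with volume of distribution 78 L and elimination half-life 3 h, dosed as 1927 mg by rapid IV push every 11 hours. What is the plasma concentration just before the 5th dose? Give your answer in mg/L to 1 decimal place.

f = (1/2)^(τ/t½) = (1/2)^(11/3) ≈ 0.0787.
C₀ = D/Vd = 1927/78 ≈ 24.705 mg/L.
Before the 5th dose, 4 doses have been given. Superposition: Cmin = C₀·(f + f² + … + f^4).
≈ 24.705 × (0.0787 + 0.0062 + 0.0005 + 0.0000) ≈ 24.705 × 0.0854 ≈ 2.110 mg/L.

2.1 mg/L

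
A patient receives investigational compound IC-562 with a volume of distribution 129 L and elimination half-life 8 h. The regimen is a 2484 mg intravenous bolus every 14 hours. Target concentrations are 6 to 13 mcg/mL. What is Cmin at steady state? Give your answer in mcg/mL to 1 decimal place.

8.1 mcg/mL

τ/t½ = 14/8 ≈ 1.75, so fraction remaining f = (1/2)^(14/8) ≈ 0.2973.
At steady state, accumulation factor R = 1/(1 − e^(−kτ)) ≈ 1.4231.
Single-dose peak C₀ = D/Vd = 2484/129 ≈ 19.256 mcg/mL.
Steady-state peak Cmax,ss = C₀·R ≈ 19.256 × 1.4231 ≈ 27.403 mcg/mL.
Steady-state trough Cmin,ss = Cmax,ss·f ≈ 27.403 × 0.2973 ≈ 8.147 mcg/mL.
Trough 8.1 mcg/mL vs MEC 6 mcg/mL: adequate.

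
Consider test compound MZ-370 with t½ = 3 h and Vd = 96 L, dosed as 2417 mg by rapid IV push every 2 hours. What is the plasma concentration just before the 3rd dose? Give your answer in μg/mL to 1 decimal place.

f = (1/2)^(τ/t½) = (1/2)^(2/3) ≈ 0.6300.
C₀ = D/Vd = 2417/96 ≈ 25.177 μg/mL.
Before the 3rd dose, 2 doses have been given. Superposition: Cmin = C₀·(f + f²).
≈ 25.177 × (0.6300 + 0.3969) ≈ 25.177 × 1.0269 ≈ 25.854 μg/mL.

25.9 μg/mL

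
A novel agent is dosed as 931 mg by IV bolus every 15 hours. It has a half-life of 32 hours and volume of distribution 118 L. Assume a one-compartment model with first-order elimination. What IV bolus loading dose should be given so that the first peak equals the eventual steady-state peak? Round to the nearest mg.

f = (1/2)^(15/32) ≈ 0.722590; accumulation ratio R = 1/(1−f) ≈ 3.60477.
Loading dose to hit Cmax,ss on first dose: D_load = D_maint·R ≈ 931 × 3.60477 ≈ 3356.04 mg.

3356 mg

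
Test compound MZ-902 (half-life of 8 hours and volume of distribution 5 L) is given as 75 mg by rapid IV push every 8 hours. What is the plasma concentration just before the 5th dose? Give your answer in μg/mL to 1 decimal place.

14.1 μg/mL

f = (1/2)^(τ/t½) = (1/2)^(8/8) ≈ 0.5000.
C₀ = D/Vd = 75/5 ≈ 15.000 μg/mL.
Before the 5th dose, 4 doses have been given. Superposition: Cmin = C₀·(f + f² + … + f^4).
≈ 15.000 × (0.5000 + 0.2500 + 0.1250 + 0.0625) ≈ 15.000 × 0.9375 ≈ 14.062 μg/mL.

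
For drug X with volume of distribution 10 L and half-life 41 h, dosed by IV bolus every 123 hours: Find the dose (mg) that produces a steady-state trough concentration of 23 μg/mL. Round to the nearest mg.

1610 mg

τ/t½ = 123/41 ≈ 3, so f = (1/2)^(123/41) ≈ 0.125000.
Cmin,ss = (D/Vd)·f/(1−f), so D = Cmin,ss·Vd·(1−f)/f.
D = 23 × 10 × (1−f)/f ≈ 23 × 10 × 7.00000 ≈ 1610.00 mg.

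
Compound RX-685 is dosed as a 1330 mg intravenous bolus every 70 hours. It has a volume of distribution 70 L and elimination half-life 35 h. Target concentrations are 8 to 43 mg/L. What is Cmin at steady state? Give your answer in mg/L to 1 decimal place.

6.3 mg/L

The dosing interval is 2 half-lives, so f = 2^(−2) = 0.25.
Accumulation ratio R = 1/(1 − f) = 1/0.75 = 4/3.
Single-dose peak C₀ = D/Vd = 1330/70 = 19 mg/L.
Steady-state peak Cmax,ss = C₀·R = 19 × 4/3 ≈ 25.333 mg/L.
Steady-state trough Cmin,ss = Cmax,ss·f ≈ 25.333 × 0.25 ≈ 6.333 mg/L.
Trough 6.3 mg/L vs MEC 8 mg/L: subtherapeutic.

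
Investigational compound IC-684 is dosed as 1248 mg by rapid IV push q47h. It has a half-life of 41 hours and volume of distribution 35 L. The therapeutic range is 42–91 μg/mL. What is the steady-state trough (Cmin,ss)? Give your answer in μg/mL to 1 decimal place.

τ/t½ = 47/41 ≈ 1.1463, so fraction remaining f = (1/2)^(47/41) ≈ 0.4518.
Single-dose peak C₀ = D/Vd = 1248/35 ≈ 35.657 μg/mL.
Steady-state trough Cmin,ss = C₀·f/(1−f) ≈ 35.657 × 0.4518/0.5482 ≈ 29.387 μg/mL.
Trough 29.4 μg/mL vs MEC 42 μg/mL: subtherapeutic.

29.4 μg/mL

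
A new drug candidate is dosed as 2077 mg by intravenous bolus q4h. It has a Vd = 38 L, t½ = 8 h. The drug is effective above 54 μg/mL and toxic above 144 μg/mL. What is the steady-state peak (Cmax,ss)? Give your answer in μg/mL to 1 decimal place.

186.6 μg/mL

k = ln2/t½ = ln2/8 ≈ 0.086643 h⁻¹; fraction remaining f = e^(−kτ) = e^(−0.086643×4) ≈ 0.7071.
Accumulation ratio R = 1/(1 − f) ≈ 1/0.2929 ≈ 3.4141.
Single-dose peak C₀ = D/Vd = 2077/38 ≈ 54.658 μg/mL.
Cmax,ss = C₀/(1 − f) ≈ 54.658/0.2929 ≈ 186.610 μg/mL.
Peak 186.6 μg/mL vs MTC 144 μg/mL: exceeds toxic threshold.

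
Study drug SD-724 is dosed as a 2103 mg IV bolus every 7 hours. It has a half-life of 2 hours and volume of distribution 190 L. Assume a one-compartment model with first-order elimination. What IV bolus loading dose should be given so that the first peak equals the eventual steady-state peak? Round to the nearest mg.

f = (1/2)^(7/2) ≈ 0.088388; accumulation ratio R = 1/(1−f) ≈ 1.09696.
Loading dose to hit Cmax,ss on first dose: D_load = D_maint·R ≈ 2103 × 1.09696 ≈ 2306.91 mg.

2307 mg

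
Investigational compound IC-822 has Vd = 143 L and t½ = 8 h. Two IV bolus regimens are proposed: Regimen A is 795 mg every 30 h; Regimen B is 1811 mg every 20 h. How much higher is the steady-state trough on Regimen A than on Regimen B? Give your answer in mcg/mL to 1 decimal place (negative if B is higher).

Regimen A: f = (1/2)^(30/8) ≈ 0.0743; Cmin,ss = (795/143)·f/(1−f) ≈ 0.446 mcg/mL.
Regimen B: f = (1/2)^(20/8) ≈ 0.1768; Cmin,ss = (1811/143)·f/(1−f) ≈ 2.720 mcg/mL.
Difference ≈ 0.446 − 2.720 ≈ -2.274 mcg/mL.

-2.3 mcg/mL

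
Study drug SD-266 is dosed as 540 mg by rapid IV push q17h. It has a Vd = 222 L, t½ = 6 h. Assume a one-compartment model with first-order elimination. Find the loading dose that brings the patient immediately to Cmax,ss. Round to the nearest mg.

628 mg

f = (1/2)^(17/6) ≈ 0.140308; accumulation ratio R = 1/(1−f) ≈ 1.16321.
Loading dose to hit Cmax,ss on first dose: D_load = D_maint·R ≈ 540 × 1.16321 ≈ 628.13 mg.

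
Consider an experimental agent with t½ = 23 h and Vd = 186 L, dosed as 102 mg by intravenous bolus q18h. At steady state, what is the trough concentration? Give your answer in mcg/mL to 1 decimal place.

0.8 mcg/mL

k = ln2/t½ = ln2/23 ≈ 0.030137 h⁻¹; fraction remaining f = e^(−kτ) = e^(−0.030137×18) ≈ 0.5813.
Accumulation ratio R = 1/(1 − f) ≈ 1/0.4187 ≈ 2.3883.
Each bolus raises the concentration by D/Vd = 102/186 ≈ 0.548 mcg/mL.
Steady-state peak Cmax,ss = C₀·R ≈ 0.548 × 2.3883 ≈ 1.309 mcg/mL.
Steady-state trough Cmin,ss = Cmax,ss·f ≈ 1.309 × 0.5813 ≈ 0.761 mcg/mL.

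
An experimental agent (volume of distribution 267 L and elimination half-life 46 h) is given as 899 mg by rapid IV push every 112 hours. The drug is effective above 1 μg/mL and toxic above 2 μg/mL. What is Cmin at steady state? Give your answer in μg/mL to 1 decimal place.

τ/t½ = 112/46 ≈ 2.4348, so fraction remaining f = (1/2)^(112/46) ≈ 0.1850.
Accumulation ratio R = 1/(1 − f) ≈ 1/0.8150 ≈ 1.2270.
Single-dose peak C₀ = D/Vd = 899/267 ≈ 3.367 μg/mL.
Steady-state peak Cmax,ss = C₀·R ≈ 3.367 × 1.2270 ≈ 4.131 μg/mL.
One interval later, Cmin,ss = Cmax,ss·e^(−kτ) ≈ 4.131 × 0.1850 ≈ 0.764 μg/mL.
Trough 0.8 μg/mL vs MEC 1 μg/mL: subtherapeutic.

0.8 μg/mL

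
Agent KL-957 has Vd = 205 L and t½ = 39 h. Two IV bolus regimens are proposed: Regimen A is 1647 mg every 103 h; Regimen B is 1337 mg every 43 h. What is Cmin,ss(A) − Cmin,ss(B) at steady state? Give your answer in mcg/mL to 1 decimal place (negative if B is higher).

-4.2 mcg/mL

Regimen A: f = (1/2)^(103/39) ≈ 0.1603; Cmin,ss = (1647/205)·f/(1−f) ≈ 1.534 mcg/mL.
Regimen B: f = (1/2)^(43/39) ≈ 0.4657; Cmin,ss = (1337/205)·f/(1−f) ≈ 5.685 mcg/mL.
Difference ≈ 1.534 − 5.685 ≈ -4.151 mcg/mL.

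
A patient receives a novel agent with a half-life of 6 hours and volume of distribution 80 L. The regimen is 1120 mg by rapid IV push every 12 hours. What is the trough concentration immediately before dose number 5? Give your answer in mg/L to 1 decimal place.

f = (1/2)^(τ/t½) = (1/2)^(12/6) ≈ 0.2500.
C₀ = D/Vd = 1120/80 ≈ 14.000 mg/L.
Before the 5th dose, 4 doses have been given. Superposition: Cmin = C₀·(f + f² + … + f^4).
≈ 14.000 × (0.2500 + 0.0625 + 0.0156 + 0.0039) ≈ 14.000 × 0.3320 ≈ 4.648 mg/L.

4.6 mg/L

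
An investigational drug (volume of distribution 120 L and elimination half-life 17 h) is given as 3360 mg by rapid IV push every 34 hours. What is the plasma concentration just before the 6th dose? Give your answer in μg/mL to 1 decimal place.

f = (1/2)^(τ/t½) = (1/2)^(34/17) ≈ 0.2500.
C₀ = D/Vd = 3360/120 ≈ 28.000 μg/mL.
Before the 6th dose, 5 doses have been given. Superposition: Cmin = C₀·(f + f² + … + f^5).
≈ 28.000 × (0.2500 + 0.0625 + 0.0156 + 0.0039 + 0.0010) ≈ 28.000 × 0.3330 ≈ 9.324 μg/mL.

9.3 μg/mL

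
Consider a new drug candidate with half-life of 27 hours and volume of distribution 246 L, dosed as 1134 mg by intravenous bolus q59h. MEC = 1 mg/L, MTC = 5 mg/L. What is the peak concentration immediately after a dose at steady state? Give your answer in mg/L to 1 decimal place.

τ/t½ = 59/27 ≈ 2.1852, so fraction remaining f = (1/2)^(59/27) ≈ 0.2199.
At steady state, accumulation factor R = 1/(1 − e^(−kτ)) ≈ 1.2819.
Single-dose peak C₀ = D/Vd = 1134/246 ≈ 4.610 mg/L.
Steady-state peak Cmax,ss = C₀·R ≈ 4.610 × 1.2819 ≈ 5.910 mg/L.
Peak 5.9 mg/L vs MTC 5 mg/L: exceeds toxic threshold.

5.9 mg/L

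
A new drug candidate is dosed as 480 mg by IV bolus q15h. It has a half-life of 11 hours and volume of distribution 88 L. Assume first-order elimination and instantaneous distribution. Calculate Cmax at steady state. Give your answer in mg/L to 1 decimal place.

Over one 15-h interval, 15/11 ≈ 1.3636 half-lives elapse, leaving f ≈ 0.3886 of each dose.
Accumulation ratio R = 1/(1 − f) ≈ 1/0.6114 ≈ 1.6356.
Each bolus raises the concentration by D/Vd = 480/88 ≈ 5.455 mg/L.
Steady-state peak Cmax,ss = C₀·R ≈ 5.455 × 1.6356 ≈ 8.922 mg/L.

8.9 mg/L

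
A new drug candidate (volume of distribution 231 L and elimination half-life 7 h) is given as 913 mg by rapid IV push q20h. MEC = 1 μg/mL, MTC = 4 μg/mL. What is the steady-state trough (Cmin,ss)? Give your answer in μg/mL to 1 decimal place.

Over one 20-h interval, 20/7 ≈ 2.8571 half-lives elapse, leaving f ≈ 0.1380 of each dose.
Each bolus raises the concentration by D/Vd = 913/231 ≈ 3.952 μg/mL.
Steady-state trough Cmin,ss = C₀·f/(1−f) ≈ 3.952 × 0.1380/0.8620 ≈ 0.633 μg/mL.
Trough 0.6 μg/mL vs MEC 1 μg/mL: subtherapeutic.

0.6 μg/mL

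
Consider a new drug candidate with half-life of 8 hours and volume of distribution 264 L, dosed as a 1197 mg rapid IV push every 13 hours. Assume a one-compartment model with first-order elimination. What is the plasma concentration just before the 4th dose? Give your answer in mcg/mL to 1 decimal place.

f = (1/2)^(τ/t½) = (1/2)^(13/8) ≈ 0.3242.
C₀ = D/Vd = 1197/264 ≈ 4.534 mcg/mL.
Before the 4th dose, 3 doses have been given. Superposition: Cmin = C₀·(f + f² + … + f^3).
≈ 4.534 × (0.3242 + 0.1051 + 0.0341) ≈ 4.534 × 0.4634 ≈ 2.101 mcg/mL.

2.1 mcg/mL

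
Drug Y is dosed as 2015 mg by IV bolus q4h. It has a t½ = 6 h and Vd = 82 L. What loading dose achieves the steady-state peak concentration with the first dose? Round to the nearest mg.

5445 mg

f = (1/2)^(4/6) ≈ 0.629961; accumulation ratio R = 1/(1−f) ≈ 2.70242.
Loading dose to hit Cmax,ss on first dose: D_load = D_maint·R ≈ 2015 × 2.70242 ≈ 5445.38 mg.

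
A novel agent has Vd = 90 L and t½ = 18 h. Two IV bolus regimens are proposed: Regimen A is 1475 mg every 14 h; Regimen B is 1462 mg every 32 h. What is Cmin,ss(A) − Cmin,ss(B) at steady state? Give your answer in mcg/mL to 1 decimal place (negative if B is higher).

16.3 mcg/mL

Regimen A: f = (1/2)^(14/18) ≈ 0.5833; Cmin,ss = (1475/90)·f/(1−f) ≈ 22.941 mcg/mL.
Regimen B: f = (1/2)^(32/18) ≈ 0.2916; Cmin,ss = (1462/90)·f/(1−f) ≈ 6.687 mcg/mL.
Difference ≈ 22.941 − 6.687 ≈ 16.254 mcg/mL.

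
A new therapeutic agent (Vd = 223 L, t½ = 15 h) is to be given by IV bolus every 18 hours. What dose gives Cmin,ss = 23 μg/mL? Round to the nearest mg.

τ/t½ = 18/15 ≈ 1.2, so f = (1/2)^(18/15) ≈ 0.435275.
Cmin,ss = (D/Vd)·f/(1−f), so D = Cmin,ss·Vd·(1−f)/f.
D = 23 × 223 × (1−f)/f ≈ 23 × 223 × 1.29740 ≈ 6654.36 mg.

6654 mg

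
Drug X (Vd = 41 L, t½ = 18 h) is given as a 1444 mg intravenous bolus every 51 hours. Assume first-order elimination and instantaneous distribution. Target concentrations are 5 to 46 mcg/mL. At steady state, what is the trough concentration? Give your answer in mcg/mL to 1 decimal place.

τ/t½ = 51/18 ≈ 2.8333, so fraction remaining f = (1/2)^(51/18) ≈ 0.1403.
At steady state, accumulation factor R = 1/(1 − e^(−kτ)) ≈ 1.1632.
Each bolus raises the concentration by D/Vd = 1444/41 ≈ 35.220 mcg/mL.
Steady-state peak Cmax,ss = C₀·R ≈ 35.220 × 1.1632 ≈ 40.968 mcg/mL.
Steady-state trough Cmin,ss = Cmax,ss·f ≈ 40.968 × 0.1403 ≈ 5.748 mcg/mL.
Trough 5.7 mcg/mL vs MEC 5 mcg/mL: adequate.

5.7 mcg/mL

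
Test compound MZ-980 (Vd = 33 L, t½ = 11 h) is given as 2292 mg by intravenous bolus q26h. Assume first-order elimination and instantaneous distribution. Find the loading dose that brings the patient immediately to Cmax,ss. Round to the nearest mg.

2845 mg

f = (1/2)^(26/11) ≈ 0.194301; accumulation ratio R = 1/(1−f) ≈ 1.24116.
Loading dose to hit Cmax,ss on first dose: D_load = D_maint·R ≈ 2292 × 1.24116 ≈ 2844.74 mg.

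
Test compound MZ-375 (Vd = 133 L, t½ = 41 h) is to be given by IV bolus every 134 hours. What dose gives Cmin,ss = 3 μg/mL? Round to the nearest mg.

τ/t½ = 134/41 ≈ 3.2683, so f = (1/2)^(134/41) ≈ 0.103788.
Cmin,ss = (D/Vd)·f/(1−f), so D = Cmin,ss·Vd·(1−f)/f.
D = 3 × 133 × (1−f)/f ≈ 3 × 133 × 8.63503 ≈ 3445.38 mg.

3445 mg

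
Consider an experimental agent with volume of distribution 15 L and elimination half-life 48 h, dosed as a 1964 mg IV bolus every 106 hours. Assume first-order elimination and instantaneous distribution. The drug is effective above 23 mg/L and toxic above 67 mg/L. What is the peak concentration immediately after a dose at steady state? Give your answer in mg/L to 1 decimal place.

167.1 mg/L

τ/t½ = 106/48 ≈ 2.2083, so fraction remaining f = (1/2)^(106/48) ≈ 0.2164.
Accumulation ratio R = 1/(1 − f) ≈ 1/0.7836 ≈ 1.2762.
Each bolus raises the concentration by D/Vd = 1964/15 ≈ 130.933 mg/L.
Steady-state peak Cmax,ss = C₀·R ≈ 130.933 × 1.2762 ≈ 167.097 mg/L.
Peak 167.1 mg/L vs MTC 67 mg/L: exceeds toxic threshold.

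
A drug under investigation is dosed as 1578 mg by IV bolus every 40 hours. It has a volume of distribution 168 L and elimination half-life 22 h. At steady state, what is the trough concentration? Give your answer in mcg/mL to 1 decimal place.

3.7 mcg/mL

Over one 40-h interval, 40/22 ≈ 1.8182 half-lives elapse, leaving f ≈ 0.2836 of each dose.
At steady state, accumulation factor R = 1/(1 − e^(−kτ)) ≈ 1.3959.
Single-dose peak C₀ = D/Vd = 1578/168 ≈ 9.393 mcg/mL.
Steady-state peak Cmax,ss = C₀·R ≈ 9.393 × 1.3959 ≈ 13.112 mcg/mL.
One interval later, Cmin,ss = Cmax,ss·e^(−kτ) ≈ 13.112 × 0.2836 ≈ 3.719 mcg/mL.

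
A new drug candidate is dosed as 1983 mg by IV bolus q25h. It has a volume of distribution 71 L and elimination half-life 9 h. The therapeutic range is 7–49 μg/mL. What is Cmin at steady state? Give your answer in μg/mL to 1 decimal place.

k = ln2/t½ = ln2/9 ≈ 0.077016 h⁻¹; fraction remaining f = e^(−kτ) = e^(−0.077016×25) ≈ 0.1458.
Accumulation ratio R = 1/(1 − f) ≈ 1/0.8542 ≈ 1.1707.
Single-dose peak C₀ = D/Vd = 1983/71 ≈ 27.930 μg/mL.
Cmax,ss = C₀/(1 − f) ≈ 27.930/0.8542 ≈ 32.697 μg/mL.
Steady-state trough Cmin,ss = Cmax,ss·f ≈ 32.697 × 0.1458 ≈ 4.767 μg/mL.
Trough 4.8 μg/mL vs MEC 7 μg/mL: subtherapeutic.

4.8 μg/mL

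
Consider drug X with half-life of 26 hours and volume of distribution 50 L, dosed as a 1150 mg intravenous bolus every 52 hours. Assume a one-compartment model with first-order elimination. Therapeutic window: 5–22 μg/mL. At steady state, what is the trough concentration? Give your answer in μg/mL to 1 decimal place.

7.7 μg/mL

τ = 52 h = 2 half-lives, so f = (1/2)^2 = 0.25.
Accumulation ratio R = 1/(1 − f) = 1/0.75 = 4/3.
Single-dose peak C₀ = D/Vd = 1150/50 = 23 μg/mL.
Steady-state peak Cmax,ss = C₀·R = 23 × 4/3 ≈ 30.667 μg/mL.
Steady-state trough Cmin,ss = Cmax,ss·f ≈ 30.667 × 0.25 ≈ 7.667 μg/mL.
Trough 7.7 μg/mL vs MEC 5 μg/mL: adequate.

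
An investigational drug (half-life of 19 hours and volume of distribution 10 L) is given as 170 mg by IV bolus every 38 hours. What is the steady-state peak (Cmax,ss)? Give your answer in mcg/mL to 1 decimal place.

The dosing interval is 2 half-lives, so f = 2^(−2) = 0.25.
At steady state, R = 1/(1 − 0.25) = 4/3.
Single-dose peak C₀ = D/Vd = 170/10 = 17 mcg/mL.
Steady-state peak Cmax,ss = C₀·R = 17 × 4/3 ≈ 22.667 mcg/mL.

22.7 mcg/mL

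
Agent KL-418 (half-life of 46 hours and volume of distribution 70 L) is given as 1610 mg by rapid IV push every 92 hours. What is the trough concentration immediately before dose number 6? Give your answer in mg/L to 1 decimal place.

7.7 mg/L

f = (1/2)^(τ/t½) = (1/2)^(92/46) ≈ 0.2500.
C₀ = D/Vd = 1610/70 ≈ 23.000 mg/L.
Before the 6th dose, 5 doses have been given. Superposition: Cmin = C₀·(f + f² + … + f^5).
≈ 23.000 × (0.2500 + 0.0625 + 0.0156 + 0.0039 + 0.0010) ≈ 23.000 × 0.3330 ≈ 7.659 mg/L.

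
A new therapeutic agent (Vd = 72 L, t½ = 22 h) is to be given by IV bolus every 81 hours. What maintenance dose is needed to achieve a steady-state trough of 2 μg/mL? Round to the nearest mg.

τ/t½ = 81/22 ≈ 3.6818, so f = (1/2)^(81/22) ≈ 0.077922.
Cmin,ss = (D/Vd)·f/(1−f), so D = Cmin,ss·Vd·(1−f)/f.
D = 2 × 72 × (1−f)/f ≈ 2 × 72 × 11.83335 ≈ 1704.00 mg.

1704 mg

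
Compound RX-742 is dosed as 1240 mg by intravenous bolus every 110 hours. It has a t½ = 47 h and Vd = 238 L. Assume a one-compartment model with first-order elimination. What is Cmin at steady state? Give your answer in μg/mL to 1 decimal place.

1.3 μg/mL

Over one 110-h interval, 110/47 ≈ 2.3404 half-lives elapse, leaving f ≈ 0.1975 of each dose.
At steady state, accumulation factor R = 1/(1 − e^(−kτ)) ≈ 1.2461.
Each bolus raises the concentration by D/Vd = 1240/238 ≈ 5.210 μg/mL.
Steady-state peak Cmax,ss = C₀·R ≈ 5.210 × 1.2461 ≈ 6.492 μg/mL.
One interval later, Cmin,ss = Cmax,ss·e^(−kτ) ≈ 6.492 × 0.1975 ≈ 1.282 μg/mL.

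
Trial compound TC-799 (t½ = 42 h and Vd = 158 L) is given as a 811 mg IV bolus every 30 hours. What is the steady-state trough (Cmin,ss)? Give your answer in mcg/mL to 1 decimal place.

8.0 mcg/mL

Over one 30-h interval, 30/42 ≈ 0.71429 half-lives elapse, leaving f ≈ 0.6095 of each dose.
Each bolus raises the concentration by D/Vd = 811/158 ≈ 5.133 mcg/mL.
Steady-state trough Cmin,ss = C₀·f/(1−f) ≈ 5.133 × 0.6095/0.3905 ≈ 8.012 mcg/mL.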